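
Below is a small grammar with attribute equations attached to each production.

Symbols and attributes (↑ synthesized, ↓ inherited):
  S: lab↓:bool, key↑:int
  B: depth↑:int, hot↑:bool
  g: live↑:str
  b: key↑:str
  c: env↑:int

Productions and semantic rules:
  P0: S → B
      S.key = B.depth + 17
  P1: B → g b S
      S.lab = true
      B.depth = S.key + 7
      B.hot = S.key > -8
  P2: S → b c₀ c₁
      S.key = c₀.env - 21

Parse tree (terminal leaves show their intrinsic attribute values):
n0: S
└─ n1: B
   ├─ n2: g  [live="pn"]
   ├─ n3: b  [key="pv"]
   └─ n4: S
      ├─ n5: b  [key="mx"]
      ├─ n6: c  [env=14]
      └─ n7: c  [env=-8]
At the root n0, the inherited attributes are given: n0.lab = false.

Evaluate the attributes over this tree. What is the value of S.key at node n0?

1. n0.lab = false  [given at root]
2. n2.live = "pn"  [terminal]
3. n3.key = "pv"  [terminal]
4. n4.lab = true  [true]
5. n5.key = "mx"  [terminal]
6. n6.env = 14  [terminal]
7. n7.env = -8  [terminal]
8. n4.key = -7  [c₀.env - 21]
9. n1.depth = 0  [S.key + 7]
10. n1.hot = true  [S.key > -8]
11. n0.key = 17  [B.depth + 17]

17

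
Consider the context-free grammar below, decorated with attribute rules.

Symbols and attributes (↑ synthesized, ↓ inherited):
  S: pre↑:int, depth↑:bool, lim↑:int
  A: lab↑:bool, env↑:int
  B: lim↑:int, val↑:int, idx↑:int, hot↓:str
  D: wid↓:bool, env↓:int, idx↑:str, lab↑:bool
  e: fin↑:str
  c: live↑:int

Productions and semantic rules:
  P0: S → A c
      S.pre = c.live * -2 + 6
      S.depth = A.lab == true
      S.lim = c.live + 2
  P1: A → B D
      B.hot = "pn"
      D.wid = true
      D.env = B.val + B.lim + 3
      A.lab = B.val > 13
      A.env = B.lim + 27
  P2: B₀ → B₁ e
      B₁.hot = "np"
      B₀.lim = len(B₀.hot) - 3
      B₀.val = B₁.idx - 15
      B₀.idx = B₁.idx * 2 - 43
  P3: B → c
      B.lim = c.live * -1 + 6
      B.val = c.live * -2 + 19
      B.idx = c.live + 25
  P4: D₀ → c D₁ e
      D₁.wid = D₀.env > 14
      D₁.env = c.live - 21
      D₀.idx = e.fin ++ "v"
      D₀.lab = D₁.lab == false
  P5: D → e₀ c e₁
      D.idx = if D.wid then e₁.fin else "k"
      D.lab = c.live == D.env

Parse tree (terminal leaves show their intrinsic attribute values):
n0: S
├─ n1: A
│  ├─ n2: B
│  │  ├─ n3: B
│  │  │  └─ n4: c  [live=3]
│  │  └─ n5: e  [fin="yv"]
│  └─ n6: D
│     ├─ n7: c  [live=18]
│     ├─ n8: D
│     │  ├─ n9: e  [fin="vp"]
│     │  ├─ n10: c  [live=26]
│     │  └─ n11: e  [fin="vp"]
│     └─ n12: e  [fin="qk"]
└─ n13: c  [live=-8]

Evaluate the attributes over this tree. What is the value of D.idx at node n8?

1. n2.hot = "pn"  ["pn"]
2. n3.hot = "np"  ["np"]
3. n4.live = 3  [terminal]
4. n3.lim = 3  [c.live * -1 + 6]
5. n3.val = 13  [c.live * -2 + 19]
6. n3.idx = 28  [c.live + 25]
7. n5.fin = "yv"  [terminal]
8. n2.lim = -1  [len(B₀.hot) - 3]
9. n2.val = 13  [B₁.idx - 15]
10. n2.idx = 13  [B₁.idx * 2 - 43]
11. n6.wid = true  [true]
12. n6.env = 15  [B.val + B.lim + 3]
13. n7.live = 18  [terminal]
14. n8.wid = true  [D₀.env > 14]
15. n8.env = -3  [c.live - 21]
16. n9.fin = "vp"  [terminal]
17. n10.live = 26  [terminal]
18. n11.fin = "vp"  [terminal]
19. n8.idx = "vp"  [if D.wid then e₁.fin else "k"]
20. n8.lab = false  [c.live == D.env]
21. n12.fin = "qk"  [terminal]
22. n6.idx = "qkv"  [e.fin ++ "v"]
23. n6.lab = true  [D₁.lab == false]
24. n1.lab = false  [B.val > 13]
25. n1.env = 26  [B.lim + 27]
26. n13.live = -8  [terminal]
27. n0.pre = 22  [c.live * -2 + 6]
28. n0.depth = false  [A.lab == true]
29. n0.lim = -6  [c.live + 2]

"vp"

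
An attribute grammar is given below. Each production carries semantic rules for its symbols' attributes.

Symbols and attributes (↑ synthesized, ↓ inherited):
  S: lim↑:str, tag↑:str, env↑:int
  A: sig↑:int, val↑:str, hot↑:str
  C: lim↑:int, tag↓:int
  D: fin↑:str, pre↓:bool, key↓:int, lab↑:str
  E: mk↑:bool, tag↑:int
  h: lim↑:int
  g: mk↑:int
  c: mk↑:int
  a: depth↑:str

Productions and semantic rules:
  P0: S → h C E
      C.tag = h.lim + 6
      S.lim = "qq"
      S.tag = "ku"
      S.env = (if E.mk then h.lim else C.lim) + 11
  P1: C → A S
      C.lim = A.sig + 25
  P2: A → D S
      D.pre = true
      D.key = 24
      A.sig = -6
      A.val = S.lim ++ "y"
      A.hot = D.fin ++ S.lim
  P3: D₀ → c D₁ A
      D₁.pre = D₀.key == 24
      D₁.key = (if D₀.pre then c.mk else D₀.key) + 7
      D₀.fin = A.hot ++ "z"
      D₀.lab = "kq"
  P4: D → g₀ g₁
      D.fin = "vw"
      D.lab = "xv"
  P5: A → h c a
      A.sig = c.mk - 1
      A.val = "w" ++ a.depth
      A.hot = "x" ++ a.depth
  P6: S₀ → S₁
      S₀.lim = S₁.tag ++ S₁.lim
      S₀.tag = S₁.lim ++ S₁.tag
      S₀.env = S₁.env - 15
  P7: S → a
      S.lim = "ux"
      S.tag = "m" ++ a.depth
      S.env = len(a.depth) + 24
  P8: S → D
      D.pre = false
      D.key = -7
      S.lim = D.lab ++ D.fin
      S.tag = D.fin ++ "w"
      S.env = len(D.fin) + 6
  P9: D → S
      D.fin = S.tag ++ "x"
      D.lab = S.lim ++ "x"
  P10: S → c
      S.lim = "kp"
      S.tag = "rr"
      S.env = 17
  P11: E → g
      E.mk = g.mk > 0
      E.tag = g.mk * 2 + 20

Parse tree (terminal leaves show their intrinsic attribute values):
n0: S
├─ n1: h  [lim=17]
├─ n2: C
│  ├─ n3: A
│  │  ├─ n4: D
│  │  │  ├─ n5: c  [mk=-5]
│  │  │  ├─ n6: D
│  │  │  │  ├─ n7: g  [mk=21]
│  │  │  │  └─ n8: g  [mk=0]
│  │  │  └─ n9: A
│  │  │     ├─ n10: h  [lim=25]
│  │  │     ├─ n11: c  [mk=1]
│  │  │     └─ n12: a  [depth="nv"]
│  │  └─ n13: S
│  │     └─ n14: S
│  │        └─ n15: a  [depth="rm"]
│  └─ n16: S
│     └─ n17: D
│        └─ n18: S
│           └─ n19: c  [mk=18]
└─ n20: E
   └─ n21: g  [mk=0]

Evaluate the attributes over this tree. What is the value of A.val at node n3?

"mrmuxy"

1. n1.lim = 17  [terminal]
2. n2.tag = 23  [h.lim + 6]
3. n4.pre = true  [true]
4. n4.key = 24  [24]
5. n5.mk = -5  [terminal]
6. n6.pre = true  [D₀.key == 24]
7. n6.key = 2  [(if D₀.pre then c.mk else D₀.key) + 7]
8. n7.mk = 21  [terminal]
9. n8.mk = 0  [terminal]
10. n6.fin = "vw"  ["vw"]
11. n6.lab = "xv"  ["xv"]
12. n10.lim = 25  [terminal]
13. n11.mk = 1  [terminal]
14. n12.depth = "nv"  [terminal]
15. n9.sig = 0  [c.mk - 1]
16. n9.val = "wnv"  ["w" ++ a.depth]
17. n9.hot = "xnv"  ["x" ++ a.depth]
18. n4.fin = "xnvz"  [A.hot ++ "z"]
19. n4.lab = "kq"  ["kq"]
20. n15.depth = "rm"  [terminal]
21. n14.lim = "ux"  ["ux"]
22. n14.tag = "mrm"  ["m" ++ a.depth]
23. n14.env = 26  [len(a.depth) + 24]
24. n13.lim = "mrmux"  [S₁.tag ++ S₁.lim]
25. n13.tag = "uxmrm"  [S₁.lim ++ S₁.tag]
26. n13.env = 11  [S₁.env - 15]
27. n3.sig = -6  [-6]
28. n3.val = "mrmuxy"  [S.lim ++ "y"]
29. n3.hot = "xnvzmrmux"  [D.fin ++ S.lim]
30. n17.pre = false  [false]
31. n17.key = -7  [-7]
32. n19.mk = 18  [terminal]
33. n18.lim = "kp"  ["kp"]
34. n18.tag = "rr"  ["rr"]
35. n18.env = 17  [17]
36. n17.fin = "rrx"  [S.tag ++ "x"]
37. n17.lab = "kpx"  [S.lim ++ "x"]
38. n16.lim = "kpxrrx"  [D.lab ++ D.fin]
39. n16.tag = "rrxw"  [D.fin ++ "w"]
40. n16.env = 9  [len(D.fin) + 6]
41. n2.lim = 19  [A.sig + 25]
42. n21.mk = 0  [terminal]
43. n20.mk = false  [g.mk > 0]
44. n20.tag = 20  [g.mk * 2 + 20]
45. n0.lim = "qq"  ["qq"]
46. n0.tag = "ku"  ["ku"]
47. n0.env = 30  [(if E.mk then h.lim else C.lim) + 11]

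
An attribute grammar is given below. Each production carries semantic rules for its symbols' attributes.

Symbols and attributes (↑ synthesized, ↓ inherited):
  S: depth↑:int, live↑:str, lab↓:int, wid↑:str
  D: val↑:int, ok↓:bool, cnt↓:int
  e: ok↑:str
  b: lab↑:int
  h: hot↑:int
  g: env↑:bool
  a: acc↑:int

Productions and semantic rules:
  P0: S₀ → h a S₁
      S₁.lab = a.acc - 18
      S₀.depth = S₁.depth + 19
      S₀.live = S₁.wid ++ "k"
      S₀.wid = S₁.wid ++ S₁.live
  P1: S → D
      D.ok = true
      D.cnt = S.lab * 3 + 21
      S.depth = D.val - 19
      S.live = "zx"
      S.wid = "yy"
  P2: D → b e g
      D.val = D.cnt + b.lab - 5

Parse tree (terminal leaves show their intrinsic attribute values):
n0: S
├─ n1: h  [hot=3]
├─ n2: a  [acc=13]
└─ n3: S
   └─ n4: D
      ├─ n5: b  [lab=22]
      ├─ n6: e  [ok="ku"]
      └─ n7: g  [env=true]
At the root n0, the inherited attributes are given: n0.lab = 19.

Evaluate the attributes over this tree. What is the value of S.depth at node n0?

1. n0.lab = 19  [given at root]
2. n1.hot = 3  [terminal]
3. n2.acc = 13  [terminal]
4. n3.lab = -5  [a.acc - 18]
5. n4.ok = true  [true]
6. n4.cnt = 6  [S.lab * 3 + 21]
7. n5.lab = 22  [terminal]
8. n6.ok = "ku"  [terminal]
9. n7.env = true  [terminal]
10. n4.val = 23  [D.cnt + b.lab - 5]
11. n3.depth = 4  [D.val - 19]
12. n3.live = "zx"  ["zx"]
13. n3.wid = "yy"  ["yy"]
14. n0.depth = 23  [S₁.depth + 19]
15. n0.live = "yyk"  [S₁.wid ++ "k"]
16. n0.wid = "yyzx"  [S₁.wid ++ S₁.live]

23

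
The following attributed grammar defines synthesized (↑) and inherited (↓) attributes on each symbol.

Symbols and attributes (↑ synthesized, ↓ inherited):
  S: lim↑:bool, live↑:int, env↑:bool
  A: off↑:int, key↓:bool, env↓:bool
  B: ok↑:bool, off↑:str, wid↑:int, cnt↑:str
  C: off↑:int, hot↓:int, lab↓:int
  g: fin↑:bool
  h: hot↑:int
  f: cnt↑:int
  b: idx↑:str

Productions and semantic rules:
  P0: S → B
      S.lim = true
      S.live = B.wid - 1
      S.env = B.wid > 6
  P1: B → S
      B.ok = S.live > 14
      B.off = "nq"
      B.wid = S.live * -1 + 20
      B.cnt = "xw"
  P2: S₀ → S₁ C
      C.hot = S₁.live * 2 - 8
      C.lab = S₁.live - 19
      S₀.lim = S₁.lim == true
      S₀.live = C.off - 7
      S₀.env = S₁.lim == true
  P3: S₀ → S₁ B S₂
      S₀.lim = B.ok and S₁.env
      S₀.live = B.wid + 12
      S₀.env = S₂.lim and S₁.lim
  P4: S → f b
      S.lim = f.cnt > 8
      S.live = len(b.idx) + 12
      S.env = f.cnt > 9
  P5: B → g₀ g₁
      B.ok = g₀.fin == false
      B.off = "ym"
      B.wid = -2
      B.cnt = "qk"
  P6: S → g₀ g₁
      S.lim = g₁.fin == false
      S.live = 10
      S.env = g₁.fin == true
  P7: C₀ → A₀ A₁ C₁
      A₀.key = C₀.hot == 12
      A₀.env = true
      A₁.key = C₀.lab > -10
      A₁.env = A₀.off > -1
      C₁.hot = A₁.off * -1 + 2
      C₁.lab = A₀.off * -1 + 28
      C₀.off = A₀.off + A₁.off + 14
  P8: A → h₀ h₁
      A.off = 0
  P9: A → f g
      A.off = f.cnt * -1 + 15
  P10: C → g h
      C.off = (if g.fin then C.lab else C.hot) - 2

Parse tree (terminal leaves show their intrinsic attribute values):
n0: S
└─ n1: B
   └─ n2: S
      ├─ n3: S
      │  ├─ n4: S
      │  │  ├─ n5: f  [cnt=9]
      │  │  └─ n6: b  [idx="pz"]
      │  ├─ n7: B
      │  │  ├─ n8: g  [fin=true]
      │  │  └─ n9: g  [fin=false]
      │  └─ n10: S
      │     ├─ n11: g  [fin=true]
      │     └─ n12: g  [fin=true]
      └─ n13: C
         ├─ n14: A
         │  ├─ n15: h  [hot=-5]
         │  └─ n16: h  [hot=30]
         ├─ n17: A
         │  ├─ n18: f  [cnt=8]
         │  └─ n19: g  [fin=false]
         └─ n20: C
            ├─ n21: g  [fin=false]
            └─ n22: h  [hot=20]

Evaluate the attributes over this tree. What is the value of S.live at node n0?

1. n5.cnt = 9  [terminal]
2. n6.idx = "pz"  [terminal]
3. n4.lim = true  [f.cnt > 8]
4. n4.live = 14  [len(b.idx) + 12]
5. n4.env = false  [f.cnt > 9]
6. n8.fin = true  [terminal]
7. n9.fin = false  [terminal]
8. n7.ok = false  [g₀.fin == false]
9. n7.off = "ym"  ["ym"]
10. n7.wid = -2  [-2]
11. n7.cnt = "qk"  ["qk"]
12. n11.fin = true  [terminal]
13. n12.fin = true  [terminal]
14. n10.lim = false  [g₁.fin == false]
15. n10.live = 10  [10]
16. n10.env = true  [g₁.fin == true]
17. n3.lim = false  [B.ok and S₁.env]
18. n3.live = 10  [B.wid + 12]
19. n3.env = false  [S₂.lim and S₁.lim]
20. n13.hot = 12  [S₁.live * 2 - 8]
21. n13.lab = -9  [S₁.live - 19]
22. n14.key = true  [C₀.hot == 12]
23. n14.env = true  [true]
24. n15.hot = -5  [terminal]
25. n16.hot = 30  [terminal]
26. n14.off = 0  [0]
27. n17.key = true  [C₀.lab > -10]
28. n17.env = true  [A₀.off > -1]
29. n18.cnt = 8  [terminal]
30. n19.fin = false  [terminal]
31. n17.off = 7  [f.cnt * -1 + 15]
32. n20.hot = -5  [A₁.off * -1 + 2]
33. n20.lab = 28  [A₀.off * -1 + 28]
34. n21.fin = false  [terminal]
35. n22.hot = 20  [terminal]
36. n20.off = -7  [(if g.fin then C.lab else C.hot) - 2]
37. n13.off = 21  [A₀.off + A₁.off + 14]
38. n2.lim = false  [S₁.lim == true]
39. n2.live = 14  [C.off - 7]
40. n2.env = false  [S₁.lim == true]
41. n1.ok = false  [S.live > 14]
42. n1.off = "nq"  ["nq"]
43. n1.wid = 6  [S.live * -1 + 20]
44. n1.cnt = "xw"  ["xw"]
45. n0.lim = true  [true]
46. n0.live = 5  [B.wid - 1]
47. n0.env = false  [B.wid > 6]

5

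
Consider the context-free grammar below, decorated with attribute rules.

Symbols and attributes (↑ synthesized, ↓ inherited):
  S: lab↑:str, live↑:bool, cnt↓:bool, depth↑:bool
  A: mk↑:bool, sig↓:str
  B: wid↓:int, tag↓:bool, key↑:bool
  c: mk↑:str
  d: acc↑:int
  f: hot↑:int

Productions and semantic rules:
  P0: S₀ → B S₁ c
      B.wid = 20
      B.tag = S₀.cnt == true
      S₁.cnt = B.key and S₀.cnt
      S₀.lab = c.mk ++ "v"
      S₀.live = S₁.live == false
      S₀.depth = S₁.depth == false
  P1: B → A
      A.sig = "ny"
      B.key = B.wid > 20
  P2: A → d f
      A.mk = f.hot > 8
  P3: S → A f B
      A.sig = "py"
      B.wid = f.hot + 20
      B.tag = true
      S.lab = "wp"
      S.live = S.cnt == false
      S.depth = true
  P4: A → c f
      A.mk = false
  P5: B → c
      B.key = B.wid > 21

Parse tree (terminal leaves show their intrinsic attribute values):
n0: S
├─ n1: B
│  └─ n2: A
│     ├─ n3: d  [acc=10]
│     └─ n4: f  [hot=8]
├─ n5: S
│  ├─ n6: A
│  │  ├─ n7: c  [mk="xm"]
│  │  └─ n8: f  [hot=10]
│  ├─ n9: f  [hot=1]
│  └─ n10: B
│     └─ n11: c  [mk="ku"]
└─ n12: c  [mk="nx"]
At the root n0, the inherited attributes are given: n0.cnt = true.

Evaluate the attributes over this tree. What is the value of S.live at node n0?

1. n0.cnt = true  [given at root]
2. n1.wid = 20  [20]
3. n1.tag = true  [S₀.cnt == true]
4. n2.sig = "ny"  ["ny"]
5. n3.acc = 10  [terminal]
6. n4.hot = 8  [terminal]
7. n2.mk = false  [f.hot > 8]
8. n1.key = false  [B.wid > 20]
9. n5.cnt = false  [B.key and S₀.cnt]
10. n6.sig = "py"  ["py"]
11. n7.mk = "xm"  [terminal]
12. n8.hot = 10  [terminal]
13. n6.mk = false  [false]
14. n9.hot = 1  [terminal]
15. n10.wid = 21  [f.hot + 20]
16. n10.tag = true  [true]
17. n11.mk = "ku"  [terminal]
18. n10.key = false  [B.wid > 21]
19. n5.lab = "wp"  ["wp"]
20. n5.live = true  [S.cnt == false]
21. n5.depth = true  [true]
22. n12.mk = "nx"  [terminal]
23. n0.lab = "nxv"  [c.mk ++ "v"]
24. n0.live = false  [S₁.live == false]
25. n0.depth = false  [S₁.depth == false]

false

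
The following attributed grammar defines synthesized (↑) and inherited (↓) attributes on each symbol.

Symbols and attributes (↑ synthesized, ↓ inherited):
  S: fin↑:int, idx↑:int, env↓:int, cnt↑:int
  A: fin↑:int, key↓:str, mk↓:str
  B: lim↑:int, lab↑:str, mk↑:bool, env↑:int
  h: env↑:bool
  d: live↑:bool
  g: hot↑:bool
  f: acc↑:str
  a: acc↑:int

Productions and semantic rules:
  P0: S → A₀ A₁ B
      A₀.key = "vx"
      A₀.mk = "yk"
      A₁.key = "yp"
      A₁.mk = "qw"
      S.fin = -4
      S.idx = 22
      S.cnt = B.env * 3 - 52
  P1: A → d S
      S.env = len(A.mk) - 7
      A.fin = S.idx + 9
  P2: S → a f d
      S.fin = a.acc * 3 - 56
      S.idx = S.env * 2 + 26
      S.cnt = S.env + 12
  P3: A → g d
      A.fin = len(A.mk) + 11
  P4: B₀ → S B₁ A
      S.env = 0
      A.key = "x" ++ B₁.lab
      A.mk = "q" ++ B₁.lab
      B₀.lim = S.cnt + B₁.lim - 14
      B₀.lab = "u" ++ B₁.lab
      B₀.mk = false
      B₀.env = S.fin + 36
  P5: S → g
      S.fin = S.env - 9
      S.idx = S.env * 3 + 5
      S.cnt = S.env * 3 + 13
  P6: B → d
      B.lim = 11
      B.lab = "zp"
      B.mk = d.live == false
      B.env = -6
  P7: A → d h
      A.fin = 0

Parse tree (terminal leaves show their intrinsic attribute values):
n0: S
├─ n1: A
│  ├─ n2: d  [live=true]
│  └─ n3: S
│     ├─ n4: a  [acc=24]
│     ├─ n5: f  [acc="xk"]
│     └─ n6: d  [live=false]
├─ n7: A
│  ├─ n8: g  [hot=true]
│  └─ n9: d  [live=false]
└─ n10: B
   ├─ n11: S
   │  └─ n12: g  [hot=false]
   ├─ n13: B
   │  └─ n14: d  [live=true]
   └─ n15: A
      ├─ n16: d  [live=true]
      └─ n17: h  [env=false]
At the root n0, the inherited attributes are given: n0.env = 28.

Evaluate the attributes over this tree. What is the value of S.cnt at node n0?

29

1. n0.env = 28  [given at root]
2. n1.key = "vx"  ["vx"]
3. n1.mk = "yk"  ["yk"]
4. n2.live = true  [terminal]
5. n3.env = -5  [len(A.mk) - 7]
6. n4.acc = 24  [terminal]
7. n5.acc = "xk"  [terminal]
8. n6.live = false  [terminal]
9. n3.fin = 16  [a.acc * 3 - 56]
10. n3.idx = 16  [S.env * 2 + 26]
11. n3.cnt = 7  [S.env + 12]
12. n1.fin = 25  [S.idx + 9]
13. n7.key = "yp"  ["yp"]
14. n7.mk = "qw"  ["qw"]
15. n8.hot = true  [terminal]
16. n9.live = false  [terminal]
17. n7.fin = 13  [len(A.mk) + 11]
18. n11.env = 0  [0]
19. n12.hot = false  [terminal]
20. n11.fin = -9  [S.env - 9]
21. n11.idx = 5  [S.env * 3 + 5]
22. n11.cnt = 13  [S.env * 3 + 13]
23. n14.live = true  [terminal]
24. n13.lim = 11  [11]
25. n13.lab = "zp"  ["zp"]
26. n13.mk = false  [d.live == false]
27. n13.env = -6  [-6]
28. n15.key = "xzp"  ["x" ++ B₁.lab]
29. n15.mk = "qzp"  ["q" ++ B₁.lab]
30. n16.live = true  [terminal]
31. n17.env = false  [terminal]
32. n15.fin = 0  [0]
33. n10.lim = 10  [S.cnt + B₁.lim - 14]
34. n10.lab = "uzp"  ["u" ++ B₁.lab]
35. n10.mk = false  [false]
36. n10.env = 27  [S.fin + 36]
37. n0.fin = -4  [-4]
38. n0.idx = 22  [22]
39. n0.cnt = 29  [B.env * 3 - 52]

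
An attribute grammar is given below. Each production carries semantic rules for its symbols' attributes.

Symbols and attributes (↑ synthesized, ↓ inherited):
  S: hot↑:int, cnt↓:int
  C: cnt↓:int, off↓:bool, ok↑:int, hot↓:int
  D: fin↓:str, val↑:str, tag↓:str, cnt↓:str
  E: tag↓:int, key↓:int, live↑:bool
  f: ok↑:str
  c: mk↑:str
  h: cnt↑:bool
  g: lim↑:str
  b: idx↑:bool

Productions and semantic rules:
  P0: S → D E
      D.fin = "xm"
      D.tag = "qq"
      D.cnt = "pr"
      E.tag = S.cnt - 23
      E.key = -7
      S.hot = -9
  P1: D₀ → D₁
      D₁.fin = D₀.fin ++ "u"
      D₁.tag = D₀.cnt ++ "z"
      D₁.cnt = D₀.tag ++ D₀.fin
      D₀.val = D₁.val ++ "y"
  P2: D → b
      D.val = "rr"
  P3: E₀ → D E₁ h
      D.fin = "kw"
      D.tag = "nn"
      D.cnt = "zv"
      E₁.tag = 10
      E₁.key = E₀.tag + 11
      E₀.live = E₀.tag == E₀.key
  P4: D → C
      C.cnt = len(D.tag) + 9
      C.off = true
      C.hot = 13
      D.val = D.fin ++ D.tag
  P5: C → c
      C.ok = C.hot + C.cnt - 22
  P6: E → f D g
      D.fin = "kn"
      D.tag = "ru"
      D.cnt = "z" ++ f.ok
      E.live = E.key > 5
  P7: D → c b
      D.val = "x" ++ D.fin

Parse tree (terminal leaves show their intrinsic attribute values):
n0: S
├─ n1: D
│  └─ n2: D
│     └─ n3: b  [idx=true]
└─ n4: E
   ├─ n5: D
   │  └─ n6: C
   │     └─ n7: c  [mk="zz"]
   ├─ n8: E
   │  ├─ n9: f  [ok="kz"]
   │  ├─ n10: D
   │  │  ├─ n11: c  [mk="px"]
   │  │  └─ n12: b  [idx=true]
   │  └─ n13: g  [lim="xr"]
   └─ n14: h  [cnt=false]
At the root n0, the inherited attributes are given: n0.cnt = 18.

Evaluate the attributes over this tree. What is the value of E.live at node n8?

true

1. n0.cnt = 18  [given at root]
2. n1.fin = "xm"  ["xm"]
3. n1.tag = "qq"  ["qq"]
4. n1.cnt = "pr"  ["pr"]
5. n2.fin = "xmu"  [D₀.fin ++ "u"]
6. n2.tag = "prz"  [D₀.cnt ++ "z"]
7. n2.cnt = "qqxm"  [D₀.tag ++ D₀.fin]
8. n3.idx = true  [terminal]
9. n2.val = "rr"  ["rr"]
10. n1.val = "rry"  [D₁.val ++ "y"]
11. n4.tag = -5  [S.cnt - 23]
12. n4.key = -7  [-7]
13. n5.fin = "kw"  ["kw"]
14. n5.tag = "nn"  ["nn"]
15. n5.cnt = "zv"  ["zv"]
16. n6.cnt = 11  [len(D.tag) + 9]
17. n6.off = true  [true]
18. n6.hot = 13  [13]
19. n7.mk = "zz"  [terminal]
20. n6.ok = 2  [C.hot + C.cnt - 22]
21. n5.val = "kwnn"  [D.fin ++ D.tag]
22. n8.tag = 10  [10]
23. n8.key = 6  [E₀.tag + 11]
24. n9.ok = "kz"  [terminal]
25. n10.fin = "kn"  ["kn"]
26. n10.tag = "ru"  ["ru"]
27. n10.cnt = "zkz"  ["z" ++ f.ok]
28. n11.mk = "px"  [terminal]
29. n12.idx = true  [terminal]
30. n10.val = "xkn"  ["x" ++ D.fin]
31. n13.lim = "xr"  [terminal]
32. n8.live = true  [E.key > 5]
33. n14.cnt = false  [terminal]
34. n4.live = false  [E₀.tag == E₀.key]
35. n0.hot = -9  [-9]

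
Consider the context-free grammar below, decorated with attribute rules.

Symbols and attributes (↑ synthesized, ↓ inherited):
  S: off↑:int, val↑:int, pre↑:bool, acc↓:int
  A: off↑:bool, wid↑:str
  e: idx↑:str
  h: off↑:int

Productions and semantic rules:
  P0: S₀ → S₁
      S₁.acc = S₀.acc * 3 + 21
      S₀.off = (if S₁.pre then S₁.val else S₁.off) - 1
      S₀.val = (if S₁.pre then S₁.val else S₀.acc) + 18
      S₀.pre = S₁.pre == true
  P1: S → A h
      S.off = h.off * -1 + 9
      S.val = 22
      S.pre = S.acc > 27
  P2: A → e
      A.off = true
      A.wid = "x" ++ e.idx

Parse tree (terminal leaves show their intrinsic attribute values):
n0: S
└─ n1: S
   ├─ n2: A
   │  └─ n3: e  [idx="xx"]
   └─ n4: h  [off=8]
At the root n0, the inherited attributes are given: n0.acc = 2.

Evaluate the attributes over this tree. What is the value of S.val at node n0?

1. n0.acc = 2  [given at root]
2. n1.acc = 27  [S₀.acc * 3 + 21]
3. n3.idx = "xx"  [terminal]
4. n2.off = true  [true]
5. n2.wid = "xxx"  ["x" ++ e.idx]
6. n4.off = 8  [terminal]
7. n1.off = 1  [h.off * -1 + 9]
8. n1.val = 22  [22]
9. n1.pre = false  [S.acc > 27]
10. n0.off = 0  [(if S₁.pre then S₁.val else S₁.off) - 1]
11. n0.val = 20  [(if S₁.pre then S₁.val else S₀.acc) + 18]
12. n0.pre = false  [S₁.pre == true]

20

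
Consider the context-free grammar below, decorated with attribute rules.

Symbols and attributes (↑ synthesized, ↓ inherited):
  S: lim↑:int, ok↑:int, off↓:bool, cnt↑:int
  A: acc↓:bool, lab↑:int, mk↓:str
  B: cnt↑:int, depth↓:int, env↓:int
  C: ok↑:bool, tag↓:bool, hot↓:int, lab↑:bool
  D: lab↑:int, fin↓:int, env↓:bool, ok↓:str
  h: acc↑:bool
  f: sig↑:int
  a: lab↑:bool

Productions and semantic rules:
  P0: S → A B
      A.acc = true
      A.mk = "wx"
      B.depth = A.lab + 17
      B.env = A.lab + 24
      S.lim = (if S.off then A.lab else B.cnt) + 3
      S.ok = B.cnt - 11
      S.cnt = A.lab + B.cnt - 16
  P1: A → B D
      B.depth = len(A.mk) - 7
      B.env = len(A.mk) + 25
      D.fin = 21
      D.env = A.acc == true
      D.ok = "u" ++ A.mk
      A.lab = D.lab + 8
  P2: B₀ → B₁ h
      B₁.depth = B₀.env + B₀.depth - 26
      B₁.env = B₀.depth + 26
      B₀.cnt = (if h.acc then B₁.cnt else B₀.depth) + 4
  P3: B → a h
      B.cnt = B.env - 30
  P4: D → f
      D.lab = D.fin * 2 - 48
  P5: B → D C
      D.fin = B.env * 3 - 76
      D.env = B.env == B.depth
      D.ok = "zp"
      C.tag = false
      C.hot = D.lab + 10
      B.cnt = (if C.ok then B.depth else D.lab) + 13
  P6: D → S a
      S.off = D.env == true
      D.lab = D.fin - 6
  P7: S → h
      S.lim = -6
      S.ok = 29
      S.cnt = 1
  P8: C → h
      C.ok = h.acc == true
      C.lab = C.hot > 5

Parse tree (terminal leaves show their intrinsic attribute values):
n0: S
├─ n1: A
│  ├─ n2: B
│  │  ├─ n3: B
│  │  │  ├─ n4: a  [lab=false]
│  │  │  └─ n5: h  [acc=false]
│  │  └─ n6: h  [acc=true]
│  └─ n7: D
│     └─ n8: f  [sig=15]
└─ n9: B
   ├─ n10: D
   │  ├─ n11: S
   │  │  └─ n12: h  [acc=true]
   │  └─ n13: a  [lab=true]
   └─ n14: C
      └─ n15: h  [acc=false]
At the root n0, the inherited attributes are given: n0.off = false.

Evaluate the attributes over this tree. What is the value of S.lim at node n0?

12

1. n0.off = false  [given at root]
2. n1.acc = true  [true]
3. n1.mk = "wx"  ["wx"]
4. n2.depth = -5  [len(A.mk) - 7]
5. n2.env = 27  [len(A.mk) + 25]
6. n3.depth = -4  [B₀.env + B₀.depth - 26]
7. n3.env = 21  [B₀.depth + 26]
8. n4.lab = false  [terminal]
9. n5.acc = false  [terminal]
10. n3.cnt = -9  [B.env - 30]
11. n6.acc = true  [terminal]
12. n2.cnt = -5  [(if h.acc then B₁.cnt else B₀.depth) + 4]
13. n7.fin = 21  [21]
14. n7.env = true  [A.acc == true]
15. n7.ok = "uwx"  ["u" ++ A.mk]
16. n8.sig = 15  [terminal]
17. n7.lab = -6  [D.fin * 2 - 48]
18. n1.lab = 2  [D.lab + 8]
19. n9.depth = 19  [A.lab + 17]
20. n9.env = 26  [A.lab + 24]
21. n10.fin = 2  [B.env * 3 - 76]
22. n10.env = false  [B.env == B.depth]
23. n10.ok = "zp"  ["zp"]
24. n11.off = false  [D.env == true]
25. n12.acc = true  [terminal]
26. n11.lim = -6  [-6]
27. n11.ok = 29  [29]
28. n11.cnt = 1  [1]
29. n13.lab = true  [terminal]
30. n10.lab = -4  [D.fin - 6]
31. n14.tag = false  [false]
32. n14.hot = 6  [D.lab + 10]
33. n15.acc = false  [terminal]
34. n14.ok = false  [h.acc == true]
35. n14.lab = true  [C.hot > 5]
36. n9.cnt = 9  [(if C.ok then B.depth else D.lab) + 13]
37. n0.lim = 12  [(if S.off then A.lab else B.cnt) + 3]
38. n0.ok = -2  [B.cnt - 11]
39. n0.cnt = -5  [A.lab + B.cnt - 16]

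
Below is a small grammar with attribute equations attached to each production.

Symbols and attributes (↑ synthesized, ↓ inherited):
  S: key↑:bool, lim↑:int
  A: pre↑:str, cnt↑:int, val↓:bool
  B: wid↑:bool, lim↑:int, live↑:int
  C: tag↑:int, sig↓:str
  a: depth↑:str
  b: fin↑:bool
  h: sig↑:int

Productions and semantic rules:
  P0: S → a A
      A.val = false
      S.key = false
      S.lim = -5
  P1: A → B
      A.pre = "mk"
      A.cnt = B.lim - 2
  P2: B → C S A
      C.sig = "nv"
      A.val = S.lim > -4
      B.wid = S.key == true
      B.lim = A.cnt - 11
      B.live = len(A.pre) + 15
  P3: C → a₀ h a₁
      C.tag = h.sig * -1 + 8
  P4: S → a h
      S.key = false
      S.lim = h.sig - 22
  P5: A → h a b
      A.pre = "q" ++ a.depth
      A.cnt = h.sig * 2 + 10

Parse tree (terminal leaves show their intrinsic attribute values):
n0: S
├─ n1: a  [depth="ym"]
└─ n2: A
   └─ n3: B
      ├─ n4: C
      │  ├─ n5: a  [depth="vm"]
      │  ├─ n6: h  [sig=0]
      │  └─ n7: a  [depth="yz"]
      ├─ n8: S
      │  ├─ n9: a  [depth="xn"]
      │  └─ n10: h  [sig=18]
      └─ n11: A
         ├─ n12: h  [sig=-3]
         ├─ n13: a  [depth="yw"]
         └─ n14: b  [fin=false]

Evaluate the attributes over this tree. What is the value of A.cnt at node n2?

1. n1.depth = "ym"  [terminal]
2. n2.val = false  [false]
3. n4.sig = "nv"  ["nv"]
4. n5.depth = "vm"  [terminal]
5. n6.sig = 0  [terminal]
6. n7.depth = "yz"  [terminal]
7. n4.tag = 8  [h.sig * -1 + 8]
8. n9.depth = "xn"  [terminal]
9. n10.sig = 18  [terminal]
10. n8.key = false  [false]
11. n8.lim = -4  [h.sig - 22]
12. n11.val = false  [S.lim > -4]
13. n12.sig = -3  [terminal]
14. n13.depth = "yw"  [terminal]
15. n14.fin = false  [terminal]
16. n11.pre = "qyw"  ["q" ++ a.depth]
17. n11.cnt = 4  [h.sig * 2 + 10]
18. n3.wid = false  [S.key == true]
19. n3.lim = -7  [A.cnt - 11]
20. n3.live = 18  [len(A.pre) + 15]
21. n2.pre = "mk"  ["mk"]
22. n2.cnt = -9  [B.lim - 2]
23. n0.key = false  [false]
24. n0.lim = -5  [-5]

-9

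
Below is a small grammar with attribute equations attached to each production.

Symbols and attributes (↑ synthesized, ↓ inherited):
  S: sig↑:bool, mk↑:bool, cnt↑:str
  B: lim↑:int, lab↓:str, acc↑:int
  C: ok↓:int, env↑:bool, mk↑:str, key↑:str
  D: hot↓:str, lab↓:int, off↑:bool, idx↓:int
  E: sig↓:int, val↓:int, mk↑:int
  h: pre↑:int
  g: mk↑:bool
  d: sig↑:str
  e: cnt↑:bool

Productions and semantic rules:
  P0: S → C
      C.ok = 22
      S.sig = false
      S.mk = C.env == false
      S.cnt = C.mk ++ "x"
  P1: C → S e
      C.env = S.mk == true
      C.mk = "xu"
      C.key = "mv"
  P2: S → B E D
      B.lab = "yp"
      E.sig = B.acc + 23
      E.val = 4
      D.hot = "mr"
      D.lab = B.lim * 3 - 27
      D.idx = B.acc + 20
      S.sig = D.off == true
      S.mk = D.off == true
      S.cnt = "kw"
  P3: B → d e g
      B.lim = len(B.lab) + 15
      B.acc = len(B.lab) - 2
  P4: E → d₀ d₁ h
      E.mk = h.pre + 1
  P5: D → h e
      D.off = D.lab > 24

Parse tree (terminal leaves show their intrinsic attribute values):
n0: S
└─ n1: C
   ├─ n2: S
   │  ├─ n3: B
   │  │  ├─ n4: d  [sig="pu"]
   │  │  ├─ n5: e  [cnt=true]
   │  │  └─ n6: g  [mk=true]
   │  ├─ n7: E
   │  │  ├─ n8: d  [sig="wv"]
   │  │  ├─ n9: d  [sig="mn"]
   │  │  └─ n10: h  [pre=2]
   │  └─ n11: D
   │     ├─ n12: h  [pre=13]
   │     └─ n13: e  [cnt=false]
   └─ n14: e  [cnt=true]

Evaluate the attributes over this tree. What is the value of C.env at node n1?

1. n1.ok = 22  [22]
2. n3.lab = "yp"  ["yp"]
3. n4.sig = "pu"  [terminal]
4. n5.cnt = true  [terminal]
5. n6.mk = true  [terminal]
6. n3.lim = 17  [len(B.lab) + 15]
7. n3.acc = 0  [len(B.lab) - 2]
8. n7.sig = 23  [B.acc + 23]
9. n7.val = 4  [4]
10. n8.sig = "wv"  [terminal]
11. n9.sig = "mn"  [terminal]
12. n10.pre = 2  [terminal]
13. n7.mk = 3  [h.pre + 1]
14. n11.hot = "mr"  ["mr"]
15. n11.lab = 24  [B.lim * 3 - 27]
16. n11.idx = 20  [B.acc + 20]
17. n12.pre = 13  [terminal]
18. n13.cnt = false  [terminal]
19. n11.off = false  [D.lab > 24]
20. n2.sig = false  [D.off == true]
21. n2.mk = false  [D.off == true]
22. n2.cnt = "kw"  ["kw"]
23. n14.cnt = true  [terminal]
24. n1.env = false  [S.mk == true]
25. n1.mk = "xu"  ["xu"]
26. n1.key = "mv"  ["mv"]
27. n0.sig = false  [false]
28. n0.mk = true  [C.env == false]
29. n0.cnt = "xux"  [C.mk ++ "x"]

false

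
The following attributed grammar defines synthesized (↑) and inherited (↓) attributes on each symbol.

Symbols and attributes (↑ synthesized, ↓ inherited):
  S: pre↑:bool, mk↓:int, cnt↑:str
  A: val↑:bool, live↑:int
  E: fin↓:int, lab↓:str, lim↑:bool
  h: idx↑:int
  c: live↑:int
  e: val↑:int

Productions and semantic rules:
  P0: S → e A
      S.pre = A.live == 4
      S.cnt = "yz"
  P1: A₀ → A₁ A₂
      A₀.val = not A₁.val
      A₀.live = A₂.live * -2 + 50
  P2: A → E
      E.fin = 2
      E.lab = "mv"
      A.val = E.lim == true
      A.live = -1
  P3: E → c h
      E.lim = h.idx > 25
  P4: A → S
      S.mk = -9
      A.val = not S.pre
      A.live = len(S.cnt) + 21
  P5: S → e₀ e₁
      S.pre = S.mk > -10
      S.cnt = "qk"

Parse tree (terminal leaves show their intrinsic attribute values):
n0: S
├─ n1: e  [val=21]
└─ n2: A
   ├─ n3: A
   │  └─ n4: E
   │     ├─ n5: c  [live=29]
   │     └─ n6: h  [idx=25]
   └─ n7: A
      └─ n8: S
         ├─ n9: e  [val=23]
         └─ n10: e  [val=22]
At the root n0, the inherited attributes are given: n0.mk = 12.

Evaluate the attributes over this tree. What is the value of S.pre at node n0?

true

1. n0.mk = 12  [given at root]
2. n1.val = 21  [terminal]
3. n4.fin = 2  [2]
4. n4.lab = "mv"  ["mv"]
5. n5.live = 29  [terminal]
6. n6.idx = 25  [terminal]
7. n4.lim = false  [h.idx > 25]
8. n3.val = false  [E.lim == true]
9. n3.live = -1  [-1]
10. n8.mk = -9  [-9]
11. n9.val = 23  [terminal]
12. n10.val = 22  [terminal]
13. n8.pre = true  [S.mk > -10]
14. n8.cnt = "qk"  ["qk"]
15. n7.val = false  [not S.pre]
16. n7.live = 23  [len(S.cnt) + 21]
17. n2.val = true  [not A₁.val]
18. n2.live = 4  [A₂.live * -2 + 50]
19. n0.pre = true  [A.live == 4]
20. n0.cnt = "yz"  ["yz"]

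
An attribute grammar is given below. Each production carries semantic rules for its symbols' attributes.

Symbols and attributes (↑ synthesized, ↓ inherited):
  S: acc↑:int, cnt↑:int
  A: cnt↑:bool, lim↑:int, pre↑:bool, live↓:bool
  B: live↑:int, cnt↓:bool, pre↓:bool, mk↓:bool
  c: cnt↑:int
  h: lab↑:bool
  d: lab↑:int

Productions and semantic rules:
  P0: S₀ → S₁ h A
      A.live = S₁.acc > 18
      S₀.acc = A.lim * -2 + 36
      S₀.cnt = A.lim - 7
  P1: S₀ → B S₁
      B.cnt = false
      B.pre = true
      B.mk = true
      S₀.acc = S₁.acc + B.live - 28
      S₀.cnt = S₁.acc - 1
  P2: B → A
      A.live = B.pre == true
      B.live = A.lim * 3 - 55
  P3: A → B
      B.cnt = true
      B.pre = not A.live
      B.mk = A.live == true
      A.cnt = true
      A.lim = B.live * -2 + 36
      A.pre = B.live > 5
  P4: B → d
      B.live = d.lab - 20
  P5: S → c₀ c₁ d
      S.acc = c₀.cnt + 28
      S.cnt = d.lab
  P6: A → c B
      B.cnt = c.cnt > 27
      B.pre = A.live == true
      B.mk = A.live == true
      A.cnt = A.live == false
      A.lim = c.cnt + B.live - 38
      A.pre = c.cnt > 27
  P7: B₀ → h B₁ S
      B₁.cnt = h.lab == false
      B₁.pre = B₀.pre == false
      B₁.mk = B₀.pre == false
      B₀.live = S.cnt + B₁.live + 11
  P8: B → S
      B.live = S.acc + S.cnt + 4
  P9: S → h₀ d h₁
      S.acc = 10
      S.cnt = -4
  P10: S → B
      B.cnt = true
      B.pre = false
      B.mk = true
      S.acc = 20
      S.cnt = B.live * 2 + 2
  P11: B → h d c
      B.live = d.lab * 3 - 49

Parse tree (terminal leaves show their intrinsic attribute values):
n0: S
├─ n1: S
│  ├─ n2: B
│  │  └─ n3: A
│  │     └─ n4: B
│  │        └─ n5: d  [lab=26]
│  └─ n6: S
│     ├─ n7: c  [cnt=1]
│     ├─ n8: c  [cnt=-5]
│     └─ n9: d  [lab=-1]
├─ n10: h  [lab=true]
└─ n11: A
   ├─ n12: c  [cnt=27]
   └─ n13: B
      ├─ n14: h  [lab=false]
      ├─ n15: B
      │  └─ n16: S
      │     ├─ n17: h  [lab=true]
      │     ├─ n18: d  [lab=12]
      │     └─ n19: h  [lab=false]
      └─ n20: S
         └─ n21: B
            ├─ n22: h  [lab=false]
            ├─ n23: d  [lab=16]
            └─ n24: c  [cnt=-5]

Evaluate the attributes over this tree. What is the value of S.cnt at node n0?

3

1. n2.cnt = false  [false]
2. n2.pre = true  [true]
3. n2.mk = true  [true]
4. n3.live = true  [B.pre == true]
5. n4.cnt = true  [true]
6. n4.pre = false  [not A.live]
7. n4.mk = true  [A.live == true]
8. n5.lab = 26  [terminal]
9. n4.live = 6  [d.lab - 20]
10. n3.cnt = true  [true]
11. n3.lim = 24  [B.live * -2 + 36]
12. n3.pre = true  [B.live > 5]
13. n2.live = 17  [A.lim * 3 - 55]
14. n7.cnt = 1  [terminal]
15. n8.cnt = -5  [terminal]
16. n9.lab = -1  [terminal]
17. n6.acc = 29  [c₀.cnt + 28]
18. n6.cnt = -1  [d.lab]
19. n1.acc = 18  [S₁.acc + B.live - 28]
20. n1.cnt = 28  [S₁.acc - 1]
21. n10.lab = true  [terminal]
22. n11.live = false  [S₁.acc > 18]
23. n12.cnt = 27  [terminal]
24. n13.cnt = false  [c.cnt > 27]
25. n13.pre = false  [A.live == true]
26. n13.mk = false  [A.live == true]
27. n14.lab = false  [terminal]
28. n15.cnt = true  [h.lab == false]
29. n15.pre = true  [B₀.pre == false]
30. n15.mk = true  [B₀.pre == false]
31. n17.lab = true  [terminal]
32. n18.lab = 12  [terminal]
33. n19.lab = false  [terminal]
34. n16.acc = 10  [10]
35. n16.cnt = -4  [-4]
36. n15.live = 10  [S.acc + S.cnt + 4]
37. n21.cnt = true  [true]
38. n21.pre = false  [false]
39. n21.mk = true  [true]
40. n22.lab = false  [terminal]
41. n23.lab = 16  [terminal]
42. n24.cnt = -5  [terminal]
43. n21.live = -1  [d.lab * 3 - 49]
44. n20.acc = 20  [20]
45. n20.cnt = 0  [B.live * 2 + 2]
46. n13.live = 21  [S.cnt + B₁.live + 11]
47. n11.cnt = true  [A.live == false]
48. n11.lim = 10  [c.cnt + B.live - 38]
49. n11.pre = false  [c.cnt > 27]
50. n0.acc = 16  [A.lim * -2 + 36]
51. n0.cnt = 3  [A.lim - 7]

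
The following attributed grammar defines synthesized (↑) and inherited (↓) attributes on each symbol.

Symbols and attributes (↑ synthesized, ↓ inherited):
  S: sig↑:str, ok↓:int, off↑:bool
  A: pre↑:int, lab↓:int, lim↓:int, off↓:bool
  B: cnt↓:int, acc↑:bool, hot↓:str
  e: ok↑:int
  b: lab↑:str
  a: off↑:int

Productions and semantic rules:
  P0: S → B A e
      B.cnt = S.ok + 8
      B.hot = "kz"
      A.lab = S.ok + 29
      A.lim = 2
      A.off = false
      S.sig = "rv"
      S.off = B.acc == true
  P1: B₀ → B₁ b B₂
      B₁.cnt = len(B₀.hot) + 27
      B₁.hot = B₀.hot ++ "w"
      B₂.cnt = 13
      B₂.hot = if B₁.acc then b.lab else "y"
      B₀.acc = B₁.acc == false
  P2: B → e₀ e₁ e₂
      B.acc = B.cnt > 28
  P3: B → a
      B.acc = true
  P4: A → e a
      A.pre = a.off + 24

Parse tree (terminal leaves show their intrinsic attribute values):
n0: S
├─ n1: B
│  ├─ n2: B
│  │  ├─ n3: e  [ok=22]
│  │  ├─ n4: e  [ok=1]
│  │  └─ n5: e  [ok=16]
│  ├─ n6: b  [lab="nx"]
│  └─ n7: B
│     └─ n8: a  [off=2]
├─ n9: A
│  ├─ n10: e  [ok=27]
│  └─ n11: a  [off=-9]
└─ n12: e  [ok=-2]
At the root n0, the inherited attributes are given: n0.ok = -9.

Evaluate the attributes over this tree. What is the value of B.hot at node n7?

1. n0.ok = -9  [given at root]
2. n1.cnt = -1  [S.ok + 8]
3. n1.hot = "kz"  ["kz"]
4. n2.cnt = 29  [len(B₀.hot) + 27]
5. n2.hot = "kzw"  [B₀.hot ++ "w"]
6. n3.ok = 22  [terminal]
7. n4.ok = 1  [terminal]
8. n5.ok = 16  [terminal]
9. n2.acc = true  [B.cnt > 28]
10. n6.lab = "nx"  [terminal]
11. n7.cnt = 13  [13]
12. n7.hot = "nx"  [if B₁.acc then b.lab else "y"]
13. n8.off = 2  [terminal]
14. n7.acc = true  [true]
15. n1.acc = false  [B₁.acc == false]
16. n9.lab = 20  [S.ok + 29]
17. n9.lim = 2  [2]
18. n9.off = false  [false]
19. n10.ok = 27  [terminal]
20. n11.off = -9  [terminal]
21. n9.pre = 15  [a.off + 24]
22. n12.ok = -2  [terminal]
23. n0.sig = "rv"  ["rv"]
24. n0.off = false  [B.acc == true]

"nx"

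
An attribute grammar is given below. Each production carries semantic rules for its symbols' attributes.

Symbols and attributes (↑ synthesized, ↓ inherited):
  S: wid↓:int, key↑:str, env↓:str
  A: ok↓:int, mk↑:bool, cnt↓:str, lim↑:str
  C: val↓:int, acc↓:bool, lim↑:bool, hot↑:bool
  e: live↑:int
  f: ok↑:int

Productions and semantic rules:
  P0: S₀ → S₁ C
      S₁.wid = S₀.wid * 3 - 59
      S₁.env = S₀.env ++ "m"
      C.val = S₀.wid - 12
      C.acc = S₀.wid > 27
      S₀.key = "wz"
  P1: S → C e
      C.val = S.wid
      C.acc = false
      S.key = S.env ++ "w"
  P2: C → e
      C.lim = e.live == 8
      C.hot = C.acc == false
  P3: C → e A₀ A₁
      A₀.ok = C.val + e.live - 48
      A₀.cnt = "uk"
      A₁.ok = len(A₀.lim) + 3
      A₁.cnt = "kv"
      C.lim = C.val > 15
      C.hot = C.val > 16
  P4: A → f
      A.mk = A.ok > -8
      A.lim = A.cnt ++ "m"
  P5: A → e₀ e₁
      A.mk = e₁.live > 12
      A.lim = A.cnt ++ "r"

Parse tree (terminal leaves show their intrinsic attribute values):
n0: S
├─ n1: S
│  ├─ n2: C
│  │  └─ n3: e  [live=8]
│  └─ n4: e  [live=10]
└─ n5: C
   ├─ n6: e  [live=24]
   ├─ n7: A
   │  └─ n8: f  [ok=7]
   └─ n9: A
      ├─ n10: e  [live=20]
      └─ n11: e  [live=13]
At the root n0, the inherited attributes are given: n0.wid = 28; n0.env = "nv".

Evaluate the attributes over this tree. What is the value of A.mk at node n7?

false

1. n0.wid = 28  [given at root]
2. n0.env = "nv"  [given at root]
3. n1.wid = 25  [S₀.wid * 3 - 59]
4. n1.env = "nvm"  [S₀.env ++ "m"]
5. n2.val = 25  [S.wid]
6. n2.acc = false  [false]
7. n3.live = 8  [terminal]
8. n2.lim = true  [e.live == 8]
9. n2.hot = true  [C.acc == false]
10. n4.live = 10  [terminal]
11. n1.key = "nvmw"  [S.env ++ "w"]
12. n5.val = 16  [S₀.wid - 12]
13. n5.acc = true  [S₀.wid > 27]
14. n6.live = 24  [terminal]
15. n7.ok = -8  [C.val + e.live - 48]
16. n7.cnt = "uk"  ["uk"]
17. n8.ok = 7  [terminal]
18. n7.mk = false  [A.ok > -8]
19. n7.lim = "ukm"  [A.cnt ++ "m"]
20. n9.ok = 6  [len(A₀.lim) + 3]
21. n9.cnt = "kv"  ["kv"]
22. n10.live = 20  [terminal]
23. n11.live = 13  [terminal]
24. n9.mk = true  [e₁.live > 12]
25. n9.lim = "kvr"  [A.cnt ++ "r"]
26. n5.lim = true  [C.val > 15]
27. n5.hot = false  [C.val > 16]
28. n0.key = "wz"  ["wz"]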